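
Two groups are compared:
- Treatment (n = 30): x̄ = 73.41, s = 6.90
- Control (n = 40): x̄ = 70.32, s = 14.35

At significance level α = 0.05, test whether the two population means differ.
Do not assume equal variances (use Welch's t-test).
Welch's two-sample t-test:
H₀: μ₁ = μ₂
H₁: μ₁ ≠ μ₂
s₁²/n₁ = 6.90²/30 = 1.5870,  s₂²/n₂ = 14.35²/40 = 5.1481
SE = √(s₁²/n₁ + s₂²/n₂) = √(1.5870 + 5.1481) = 2.5952
df (Welch-Satterthwaite) = (s₁²/n₁ + s₂²/n₂)² / [(s₁²/n₁)²/(n₁-1) + (s₂²/n₂)²/(n₂-1)] ≈ 59.19
t = (x̄₁ - x̄₂) / SE = (73.41 - 70.32) / 2.5952 = 3.09 / 2.5952 = 1.191
p-value = 0.2385

Since p-value > α = 0.05, we fail to reject H₀.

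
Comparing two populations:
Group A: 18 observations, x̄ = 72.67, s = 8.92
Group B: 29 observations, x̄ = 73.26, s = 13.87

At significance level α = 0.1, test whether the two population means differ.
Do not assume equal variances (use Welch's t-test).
Welch's two-sample t-test:
H₀: μ₁ = μ₂
H₁: μ₁ ≠ μ₂
s₁²/n₁ = 8.92²/18 = 4.4204,  s₂²/n₂ = 13.87²/29 = 6.6337
SE = √(s₁²/n₁ + s₂²/n₂) = √(4.4204 + 6.6337) = 3.3248
df (Welch-Satterthwaite) = (s₁²/n₁ + s₂²/n₂)² / [(s₁²/n₁)²/(n₁-1) + (s₂²/n₂)²/(n₂-1)] ≈ 44.91
t = (x̄₁ - x̄₂) / SE = (72.67 - 73.26) / 3.3248 = -0.59 / 3.3248 = -0.177
p-value = 0.8599

Since p-value > α = 0.1, we fail to reject H₀.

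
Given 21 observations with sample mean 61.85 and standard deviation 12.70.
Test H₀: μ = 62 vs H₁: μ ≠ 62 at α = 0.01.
One-sample t-test:
H₀: μ = 62
H₁: μ ≠ 62
df = n - 1 = 20
t = (x̄ - μ₀) / (s/√n) = (61.85 - 62) / (12.70/√21) = -0.054
p-value = 0.9574

Since p-value > α = 0.01, we fail to reject H₀.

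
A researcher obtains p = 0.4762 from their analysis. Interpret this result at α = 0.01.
Since p = 0.4762 > α = 0.01, fail to reject H₀.
There is insufficient evidence to reject the null hypothesis; the result is not statistically significant at the 0.01 level.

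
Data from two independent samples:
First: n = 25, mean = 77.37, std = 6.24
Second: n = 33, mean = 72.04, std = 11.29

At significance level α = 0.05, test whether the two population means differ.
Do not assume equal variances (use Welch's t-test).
Welch's two-sample t-test:
H₀: μ₁ = μ₂
H₁: μ₁ ≠ μ₂
s₁²/n₁ = 6.24²/25 = 1.5575,  s₂²/n₂ = 11.29²/33 = 3.8625
SE = √(s₁²/n₁ + s₂²/n₂) = √(1.5575 + 3.8625) = 2.3281
df (Welch-Satterthwaite) = (s₁²/n₁ + s₂²/n₂)² / [(s₁²/n₁)²/(n₁-1) + (s₂²/n₂)²/(n₂-1)] ≈ 51.78
t = (x̄₁ - x̄₂) / SE = (77.37 - 72.04) / 2.3281 = 5.33 / 2.3281 = 2.289
p-value = 0.0262

Since p-value < α = 0.05, we reject H₀.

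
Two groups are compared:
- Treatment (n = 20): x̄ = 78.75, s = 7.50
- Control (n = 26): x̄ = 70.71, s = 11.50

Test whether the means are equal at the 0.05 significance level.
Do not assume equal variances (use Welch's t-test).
Welch's two-sample t-test:
H₀: μ₁ = μ₂
H₁: μ₁ ≠ μ₂
s₁²/n₁ = 7.50²/20 = 2.8125,  s₂²/n₂ = 11.50²/26 = 5.0865
SE = √(s₁²/n₁ + s₂²/n₂) = √(2.8125 + 5.0865) = 2.8105
df (Welch-Satterthwaite) = (s₁²/n₁ + s₂²/n₂)² / [(s₁²/n₁)²/(n₁-1) + (s₂²/n₂)²/(n₂-1)] ≈ 42.99
t = (x̄₁ - x̄₂) / SE = (78.75 - 70.71) / 2.8105 = 8.04 / 2.8105 = 2.861
p-value = 0.0065

Since p-value < α = 0.05, we reject H₀.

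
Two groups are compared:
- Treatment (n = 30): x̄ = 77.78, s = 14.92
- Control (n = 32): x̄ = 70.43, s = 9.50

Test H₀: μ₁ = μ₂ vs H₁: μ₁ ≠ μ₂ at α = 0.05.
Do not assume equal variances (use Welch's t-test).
Welch's two-sample t-test:
H₀: μ₁ = μ₂
H₁: μ₁ ≠ μ₂
s₁²/n₁ = 14.92²/30 = 7.4202,  s₂²/n₂ = 9.50²/32 = 2.8203
SE = √(s₁²/n₁ + s₂²/n₂) = √(7.4202 + 2.8203) = 3.2001
df (Welch-Satterthwaite) = (s₁²/n₁ + s₂²/n₂)² / [(s₁²/n₁)²/(n₁-1) + (s₂²/n₂)²/(n₂-1)] ≈ 48.66
t = (x̄₁ - x̄₂) / SE = (77.78 - 70.43) / 3.2001 = 7.35 / 3.2001 = 2.297
p-value = 0.0260

Since p-value < α = 0.05, we reject H₀.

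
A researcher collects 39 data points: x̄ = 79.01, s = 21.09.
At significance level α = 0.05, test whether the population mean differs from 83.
One-sample t-test:
H₀: μ = 83
H₁: μ ≠ 83
df = n - 1 = 38
t = (x̄ - μ₀) / (s/√n) = (79.01 - 83) / (21.09/√39) = -1.181
p-value = 0.2448

Since p-value > α = 0.05, we fail to reject H₀.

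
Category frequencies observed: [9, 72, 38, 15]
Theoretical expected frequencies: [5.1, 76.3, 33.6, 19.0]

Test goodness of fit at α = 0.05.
Chi-square goodness of fit test:
H₀: observed counts match expected distribution
H₁: observed counts differ from expected distribution
df = k - 1 = 3
χ² = Σ(O - E)²/E
   = (9 - 5.1)²/5.1 + (72 - 76.3)²/76.3 + (38 - 33.6)²/33.6 + (15 - 19.0)²/19.0
   = 2.982 + 0.242 + 0.576 + 0.842
   = 4.64
p-value = 0.1999

Since p-value > α = 0.05, we fail to reject H₀.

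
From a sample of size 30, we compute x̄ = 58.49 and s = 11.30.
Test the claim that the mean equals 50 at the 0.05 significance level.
One-sample t-test:
H₀: μ = 50
H₁: μ ≠ 50
df = n - 1 = 29
t = (x̄ - μ₀) / (s/√n) = (58.49 - 50) / (11.30/√30) = 4.115
p-value = 0.0003

Since p-value < α = 0.05, we reject H₀.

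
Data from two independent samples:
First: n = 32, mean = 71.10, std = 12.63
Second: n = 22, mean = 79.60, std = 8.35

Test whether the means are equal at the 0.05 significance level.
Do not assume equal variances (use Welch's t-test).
Welch's two-sample t-test:
H₀: μ₁ = μ₂
H₁: μ₁ ≠ μ₂
s₁²/n₁ = 12.63²/32 = 4.9849,  s₂²/n₂ = 8.35²/22 = 3.1692
SE = √(s₁²/n₁ + s₂²/n₂) = √(4.9849 + 3.1692) = 2.8555
df (Welch-Satterthwaite) = (s₁²/n₁ + s₂²/n₂)² / [(s₁²/n₁)²/(n₁-1) + (s₂²/n₂)²/(n₂-1)] ≈ 51.95
t = (x̄₁ - x̄₂) / SE = (71.10 - 79.60) / 2.8555 = -8.50 / 2.8555 = -2.977
p-value = 0.0044

Since p-value < α = 0.05, we reject H₀.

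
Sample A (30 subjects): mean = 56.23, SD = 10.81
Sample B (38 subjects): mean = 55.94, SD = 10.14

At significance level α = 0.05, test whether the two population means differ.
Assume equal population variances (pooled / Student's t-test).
Student's two-sample t-test (equal variances):
H₀: μ₁ = μ₂
H₁: μ₁ ≠ μ₂
df = n₁ + n₂ - 2 = 66
Pooled variance s_p² = [(n₁-1)s₁² + (n₂-1)s₂²] / (n₁ + n₂ - 2) = [(29)(10.81²) + (37)(10.14²)] / 66 = 108.9872
SE = √(s_p²(1/n₁ + 1/n₂)) = √(108.9872 × (1/30 + 1/38)) = 2.5497
t = (x̄₁ - x̄₂) / SE = (56.23 - 55.94) / 2.5497 = 0.29 / 2.5497 = 0.114
p-value = 0.9098

Since p-value > α = 0.05, we fail to reject H₀.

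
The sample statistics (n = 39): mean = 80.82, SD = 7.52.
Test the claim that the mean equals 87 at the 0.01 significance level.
One-sample t-test:
H₀: μ = 87
H₁: μ ≠ 87
df = n - 1 = 38
t = (x̄ - μ₀) / (s/√n) = (80.82 - 87) / (7.52/√39) = -5.132
p-value < 0.0001

Since p-value < α = 0.01, we reject H₀.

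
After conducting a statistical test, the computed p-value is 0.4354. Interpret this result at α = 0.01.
Since p = 0.4354 > α = 0.01, fail to reject H₀.
There is insufficient evidence to reject the null hypothesis; the result is not statistically significant at the 0.01 level.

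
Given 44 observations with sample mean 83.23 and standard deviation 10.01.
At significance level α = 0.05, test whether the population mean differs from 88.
One-sample t-test:
H₀: μ = 88
H₁: μ ≠ 88
df = n - 1 = 43
t = (x̄ - μ₀) / (s/√n) = (83.23 - 88) / (10.01/√44) = -3.161
p-value = 0.0029

Since p-value < α = 0.05, we reject H₀.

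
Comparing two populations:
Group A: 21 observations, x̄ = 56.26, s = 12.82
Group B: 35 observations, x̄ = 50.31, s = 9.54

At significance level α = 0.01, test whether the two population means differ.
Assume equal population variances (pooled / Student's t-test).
Student's two-sample t-test (equal variances):
H₀: μ₁ = μ₂
H₁: μ₁ ≠ μ₂
df = n₁ + n₂ - 2 = 54
Pooled variance s_p² = [(n₁-1)s₁² + (n₂-1)s₂²] / (n₁ + n₂ - 2) = [(20)(12.82²) + (34)(9.54²)] / 54 = 118.1749
SE = √(s_p²(1/n₁ + 1/n₂)) = √(118.1749 × (1/21 + 1/35)) = 3.0006
t = (x̄₁ - x̄₂) / SE = (56.26 - 50.31) / 3.0006 = 5.95 / 3.0006 = 1.983
p-value = 0.0525

Since p-value > α = 0.01, we fail to reject H₀.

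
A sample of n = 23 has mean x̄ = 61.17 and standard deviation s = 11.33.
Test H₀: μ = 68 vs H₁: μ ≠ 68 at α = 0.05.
One-sample t-test:
H₀: μ = 68
H₁: μ ≠ 68
df = n - 1 = 22
t = (x̄ - μ₀) / (s/√n) = (61.17 - 68) / (11.33/√23) = -2.891
p-value = 0.0085

Since p-value < α = 0.05, we reject H₀.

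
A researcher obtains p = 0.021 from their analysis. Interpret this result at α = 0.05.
Since p = 0.021 < α = 0.05, reject H₀.
There is sufficient evidence to reject the null hypothesis; the result is statistically significant at the 0.05 level.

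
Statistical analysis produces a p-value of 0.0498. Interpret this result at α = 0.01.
Since p = 0.0498 > α = 0.01, fail to reject H₀.
There is insufficient evidence to reject the null hypothesis; the result is not statistically significant at the 0.01 level.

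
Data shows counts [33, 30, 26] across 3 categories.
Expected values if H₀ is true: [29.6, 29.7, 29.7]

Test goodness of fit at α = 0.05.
Chi-square goodness of fit test:
H₀: observed counts match expected distribution
H₁: observed counts differ from expected distribution
df = k - 1 = 2
χ² = Σ(O - E)²/E
   = (33 - 29.6)²/29.6 + (30 - 29.7)²/29.7 + (26 - 29.7)²/29.7
   = 0.391 + 0.003 + 0.461
   = 0.85
p-value = 0.6523

Since p-value > α = 0.05, we fail to reject H₀.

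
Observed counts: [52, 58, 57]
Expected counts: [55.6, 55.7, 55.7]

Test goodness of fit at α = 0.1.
Chi-square goodness of fit test:
H₀: observed counts match expected distribution
H₁: observed counts differ from expected distribution
df = k - 1 = 2
χ² = Σ(O - E)²/E
   = (52 - 55.6)²/55.6 + (58 - 55.7)²/55.7 + (57 - 55.7)²/55.7
   = 0.233 + 0.095 + 0.030
   = 0.36
p-value = 0.8359

Since p-value > α = 0.1, we fail to reject H₀.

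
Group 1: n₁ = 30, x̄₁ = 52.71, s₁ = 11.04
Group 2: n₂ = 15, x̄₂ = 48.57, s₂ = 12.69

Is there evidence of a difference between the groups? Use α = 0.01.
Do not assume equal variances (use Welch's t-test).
Welch's two-sample t-test:
H₀: μ₁ = μ₂
H₁: μ₁ ≠ μ₂
s₁²/n₁ = 11.04²/30 = 4.0627,  s₂²/n₂ = 12.69²/15 = 10.7357
SE = √(s₁²/n₁ + s₂²/n₂) = √(4.0627 + 10.7357) = 3.8469
df (Welch-Satterthwaite) = (s₁²/n₁ + s₂²/n₂)² / [(s₁²/n₁)²/(n₁-1) + (s₂²/n₂)²/(n₂-1)] ≈ 24.88
t = (x̄₁ - x̄₂) / SE = (52.71 - 48.57) / 3.8469 = 4.14 / 3.8469 = 1.076
p-value = 0.2922

Since p-value > α = 0.01, we fail to reject H₀.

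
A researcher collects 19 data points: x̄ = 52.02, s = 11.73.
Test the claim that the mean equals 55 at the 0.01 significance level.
One-sample t-test:
H₀: μ = 55
H₁: μ ≠ 55
df = n - 1 = 18
t = (x̄ - μ₀) / (s/√n) = (52.02 - 55) / (11.73/√19) = -1.107
p-value = 0.2827

Since p-value > α = 0.01, we fail to reject H₀.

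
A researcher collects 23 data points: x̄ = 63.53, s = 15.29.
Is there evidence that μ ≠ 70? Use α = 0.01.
One-sample t-test:
H₀: μ = 70
H₁: μ ≠ 70
df = n - 1 = 22
t = (x̄ - μ₀) / (s/√n) = (63.53 - 70) / (15.29/√23) = -2.029
p-value = 0.0547

Since p-value > α = 0.01, we fail to reject H₀.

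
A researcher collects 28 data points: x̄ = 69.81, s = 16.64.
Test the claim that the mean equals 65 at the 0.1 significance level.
One-sample t-test:
H₀: μ = 65
H₁: μ ≠ 65
df = n - 1 = 27
t = (x̄ - μ₀) / (s/√n) = (69.81 - 65) / (16.64/√28) = 1.530
p-value = 0.1378

Since p-value > α = 0.1, we fail to reject H₀.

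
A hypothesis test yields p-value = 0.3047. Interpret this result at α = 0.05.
Since p = 0.3047 > α = 0.05, fail to reject H₀.
There is insufficient evidence to reject the null hypothesis; the result is not statistically significant at the 0.05 level.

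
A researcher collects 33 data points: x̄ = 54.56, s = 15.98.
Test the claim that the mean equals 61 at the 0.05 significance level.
One-sample t-test:
H₀: μ = 61
H₁: μ ≠ 61
df = n - 1 = 32
t = (x̄ - μ₀) / (s/√n) = (54.56 - 61) / (15.98/√33) = -2.315
p-value = 0.0272

Since p-value < α = 0.05, we reject H₀.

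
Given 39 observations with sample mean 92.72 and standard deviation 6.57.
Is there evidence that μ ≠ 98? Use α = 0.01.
One-sample t-test:
H₀: μ = 98
H₁: μ ≠ 98
df = n - 1 = 38
t = (x̄ - μ₀) / (s/√n) = (92.72 - 98) / (6.57/√39) = -5.019
p-value < 0.0001

Since p-value < α = 0.01, we reject H₀.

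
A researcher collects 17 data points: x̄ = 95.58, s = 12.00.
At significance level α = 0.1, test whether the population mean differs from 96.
One-sample t-test:
H₀: μ = 96
H₁: μ ≠ 96
df = n - 1 = 16
t = (x̄ - μ₀) / (s/√n) = (95.58 - 96) / (12.00/√17) = -0.144
p-value = 0.8871

Since p-value > α = 0.1, we fail to reject H₀.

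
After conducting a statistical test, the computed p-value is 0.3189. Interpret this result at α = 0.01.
Since p = 0.3189 > α = 0.01, fail to reject H₀.
There is insufficient evidence to reject the null hypothesis; the result is not statistically significant at the 0.01 level.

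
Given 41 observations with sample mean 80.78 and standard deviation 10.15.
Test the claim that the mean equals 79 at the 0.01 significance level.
One-sample t-test:
H₀: μ = 79
H₁: μ ≠ 79
df = n - 1 = 40
t = (x̄ - μ₀) / (s/√n) = (80.78 - 79) / (10.15/√41) = 1.123
p-value = 0.2682

Since p-value > α = 0.01, we fail to reject H₀.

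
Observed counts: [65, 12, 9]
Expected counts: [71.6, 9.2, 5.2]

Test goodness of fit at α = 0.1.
Chi-square goodness of fit test:
H₀: observed counts match expected distribution
H₁: observed counts differ from expected distribution
df = k - 1 = 2
χ² = Σ(O - E)²/E
   = (65 - 71.6)²/71.6 + (12 - 9.2)²/9.2 + (9 - 5.2)²/5.2
   = 0.608 + 0.852 + 2.777
   = 4.24
p-value = 0.1202

Since p-value > α = 0.1, we fail to reject H₀.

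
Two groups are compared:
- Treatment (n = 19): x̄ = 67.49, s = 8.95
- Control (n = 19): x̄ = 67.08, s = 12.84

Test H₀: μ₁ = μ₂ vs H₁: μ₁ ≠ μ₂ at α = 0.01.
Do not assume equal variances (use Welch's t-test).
Welch's two-sample t-test:
H₀: μ₁ = μ₂
H₁: μ₁ ≠ μ₂
s₁²/n₁ = 8.95²/19 = 4.2159,  s₂²/n₂ = 12.84²/19 = 8.6771
SE = √(s₁²/n₁ + s₂²/n₂) = √(4.2159 + 8.6771) = 3.5907
df (Welch-Satterthwaite) = (s₁²/n₁ + s₂²/n₂)² / [(s₁²/n₁)²/(n₁-1) + (s₂²/n₂)²/(n₂-1)] ≈ 32.15
t = (x̄₁ - x̄₂) / SE = (67.49 - 67.08) / 3.5907 = 0.41 / 3.5907 = 0.114
p-value = 0.9098

Since p-value > α = 0.01, we fail to reject H₀.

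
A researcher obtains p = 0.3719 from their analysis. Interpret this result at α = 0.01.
Since p = 0.3719 > α = 0.01, fail to reject H₀.
There is insufficient evidence to reject the null hypothesis; the result is not statistically significant at the 0.01 level.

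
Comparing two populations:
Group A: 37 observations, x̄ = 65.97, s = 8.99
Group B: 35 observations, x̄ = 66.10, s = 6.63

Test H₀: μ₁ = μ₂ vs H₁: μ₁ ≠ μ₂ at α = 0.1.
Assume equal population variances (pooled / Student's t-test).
Student's two-sample t-test (equal variances):
H₀: μ₁ = μ₂
H₁: μ₁ ≠ μ₂
df = n₁ + n₂ - 2 = 70
Pooled variance s_p² = [(n₁-1)s₁² + (n₂-1)s₂²] / (n₁ + n₂ - 2) = [(36)(8.99²) + (34)(6.63²)] / 70 = 62.9151
SE = √(s_p²(1/n₁ + 1/n₂)) = √(62.9151 × (1/37 + 1/35)) = 1.8703
t = (x̄₁ - x̄₂) / SE = (65.97 - 66.10) / 1.8703 = -0.13 / 1.8703 = -0.070
p-value = 0.9448

Since p-value > α = 0.1, we fail to reject H₀.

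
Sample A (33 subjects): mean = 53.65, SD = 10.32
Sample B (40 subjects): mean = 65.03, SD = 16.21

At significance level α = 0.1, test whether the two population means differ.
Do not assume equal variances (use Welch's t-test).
Welch's two-sample t-test:
H₀: μ₁ = μ₂
H₁: μ₁ ≠ μ₂
s₁²/n₁ = 10.32²/33 = 3.2273,  s₂²/n₂ = 16.21²/40 = 6.5691
SE = √(s₁²/n₁ + s₂²/n₂) = √(3.2273 + 6.5691) = 3.1299
df (Welch-Satterthwaite) = (s₁²/n₁ + s₂²/n₂)² / [(s₁²/n₁)²/(n₁-1) + (s₂²/n₂)²/(n₂-1)] ≈ 67.02
t = (x̄₁ - x̄₂) / SE = (53.65 - 65.03) / 3.1299 = -11.38 / 3.1299 = -3.636
p-value = 0.0005

Since p-value < α = 0.1, we reject H₀.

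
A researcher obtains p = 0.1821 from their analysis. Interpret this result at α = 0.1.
Since p = 0.1821 > α = 0.1, fail to reject H₀.
There is insufficient evidence to reject the null hypothesis; the result is not statistically significant at the 0.1 level.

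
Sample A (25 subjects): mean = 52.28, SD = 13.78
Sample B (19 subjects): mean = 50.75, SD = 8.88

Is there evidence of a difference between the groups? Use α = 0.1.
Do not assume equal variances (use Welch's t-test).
Welch's two-sample t-test:
H₀: μ₁ = μ₂
H₁: μ₁ ≠ μ₂
s₁²/n₁ = 13.78²/25 = 7.5955,  s₂²/n₂ = 8.88²/19 = 4.1502
SE = √(s₁²/n₁ + s₂²/n₂) = √(7.5955 + 4.1502) = 3.4272
df (Welch-Satterthwaite) = (s₁²/n₁ + s₂²/n₂)² / [(s₁²/n₁)²/(n₁-1) + (s₂²/n₂)²/(n₂-1)] ≈ 41.05
t = (x̄₁ - x̄₂) / SE = (52.28 - 50.75) / 3.4272 = 1.53 / 3.4272 = 0.446
p-value = 0.6576

Since p-value > α = 0.1, we fail to reject H₀.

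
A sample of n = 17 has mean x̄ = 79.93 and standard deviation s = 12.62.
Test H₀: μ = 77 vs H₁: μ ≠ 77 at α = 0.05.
One-sample t-test:
H₀: μ = 77
H₁: μ ≠ 77
df = n - 1 = 16
t = (x̄ - μ₀) / (s/√n) = (79.93 - 77) / (12.62/√17) = 0.957
p-value = 0.3527

Since p-value > α = 0.05, we fail to reject H₀.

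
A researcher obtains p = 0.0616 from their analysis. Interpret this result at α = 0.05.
Since p = 0.0616 > α = 0.05, fail to reject H₀.
There is insufficient evidence to reject the null hypothesis; the result is not statistically significant at the 0.05 level.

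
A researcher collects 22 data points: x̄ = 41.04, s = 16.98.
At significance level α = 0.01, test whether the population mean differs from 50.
One-sample t-test:
H₀: μ = 50
H₁: μ ≠ 50
df = n - 1 = 21
t = (x̄ - μ₀) / (s/√n) = (41.04 - 50) / (16.98/√22) = -2.475
p-value = 0.0219

Since p-value > α = 0.01, we fail to reject H₀.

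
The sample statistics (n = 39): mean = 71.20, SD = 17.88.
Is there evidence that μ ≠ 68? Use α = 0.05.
One-sample t-test:
H₀: μ = 68
H₁: μ ≠ 68
df = n - 1 = 38
t = (x̄ - μ₀) / (s/√n) = (71.20 - 68) / (17.88/√39) = 1.118
p-value = 0.2707

Since p-value > α = 0.05, we fail to reject H₀.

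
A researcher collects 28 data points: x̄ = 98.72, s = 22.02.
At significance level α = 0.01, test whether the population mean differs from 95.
One-sample t-test:
H₀: μ = 95
H₁: μ ≠ 95
df = n - 1 = 27
t = (x̄ - μ₀) / (s/√n) = (98.72 - 95) / (22.02/√28) = 0.894
p-value = 0.3793

Since p-value > α = 0.01, we fail to reject H₀.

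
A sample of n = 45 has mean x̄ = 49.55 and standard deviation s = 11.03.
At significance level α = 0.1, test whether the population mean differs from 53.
One-sample t-test:
H₀: μ = 53
H₁: μ ≠ 53
df = n - 1 = 44
t = (x̄ - μ₀) / (s/√n) = (49.55 - 53) / (11.03/√45) = -2.098
p-value = 0.0417

Since p-value < α = 0.1, we reject H₀.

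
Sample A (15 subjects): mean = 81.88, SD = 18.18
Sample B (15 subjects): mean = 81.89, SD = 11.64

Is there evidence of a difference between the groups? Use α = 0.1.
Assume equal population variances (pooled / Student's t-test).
Student's two-sample t-test (equal variances):
H₀: μ₁ = μ₂
H₁: μ₁ ≠ μ₂
df = n₁ + n₂ - 2 = 28
Pooled variance s_p² = [(n₁-1)s₁² + (n₂-1)s₂²] / (n₁ + n₂ - 2) = [(14)(18.18²) + (14)(11.64²)] / 28 = 233.0010
SE = √(s_p²(1/n₁ + 1/n₂)) = √(233.0010 × (1/15 + 1/15)) = 5.5738
t = (x̄₁ - x̄₂) / SE = (81.88 - 81.89) / 5.5738 = -0.01 / 5.5738 = -0.002
p-value = 0.9986

Since p-value > α = 0.1, we fail to reject H₀.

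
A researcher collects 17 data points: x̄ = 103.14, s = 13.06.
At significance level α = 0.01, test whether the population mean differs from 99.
One-sample t-test:
H₀: μ = 99
H₁: μ ≠ 99
df = n - 1 = 16
t = (x̄ - μ₀) / (s/√n) = (103.14 - 99) / (13.06/√17) = 1.307
p-value = 0.2097

Since p-value > α = 0.01, we fail to reject H₀.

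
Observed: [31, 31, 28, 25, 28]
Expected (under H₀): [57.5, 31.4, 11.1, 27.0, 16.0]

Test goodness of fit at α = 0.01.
Chi-square goodness of fit test:
H₀: observed counts match expected distribution
H₁: observed counts differ from expected distribution
df = k - 1 = 4
χ² = Σ(O - E)²/E
   = (31 - 57.5)²/57.5 + (31 - 31.4)²/31.4 + (28 - 11.1)²/11.1 + (25 - 27.0)²/27.0 + (28 - 16.0)²/16.0
   = 12.213 + 0.005 + 25.731 + 0.148 + 9.000
   = 47.10
p-value < 0.0001

Since p-value < α = 0.01, we reject H₀.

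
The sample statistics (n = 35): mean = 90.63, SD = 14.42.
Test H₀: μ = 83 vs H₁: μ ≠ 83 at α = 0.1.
One-sample t-test:
H₀: μ = 83
H₁: μ ≠ 83
df = n - 1 = 34
t = (x̄ - μ₀) / (s/√n) = (90.63 - 83) / (14.42/√35) = 3.130
p-value = 0.0036

Since p-value < α = 0.1, we reject H₀.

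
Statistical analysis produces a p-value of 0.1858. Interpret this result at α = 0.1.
Since p = 0.1858 > α = 0.1, fail to reject H₀.
There is insufficient evidence to reject the null hypothesis; the result is not statistically significant at the 0.1 level.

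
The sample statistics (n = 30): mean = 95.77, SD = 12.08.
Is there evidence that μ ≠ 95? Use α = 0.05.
One-sample t-test:
H₀: μ = 95
H₁: μ ≠ 95
df = n - 1 = 29
t = (x̄ - μ₀) / (s/√n) = (95.77 - 95) / (12.08/√30) = 0.349
p-value = 0.7295

Since p-value > α = 0.05, we fail to reject H₀.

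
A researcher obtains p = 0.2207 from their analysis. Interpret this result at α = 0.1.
Since p = 0.2207 > α = 0.1, fail to reject H₀.
There is insufficient evidence to reject the null hypothesis; the result is not statistically significant at the 0.1 level.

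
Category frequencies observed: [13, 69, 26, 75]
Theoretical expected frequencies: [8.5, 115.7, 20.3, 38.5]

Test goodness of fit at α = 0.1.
Chi-square goodness of fit test:
H₀: observed counts match expected distribution
H₁: observed counts differ from expected distribution
df = k - 1 = 3
χ² = Σ(O - E)²/E
   = (13 - 8.5)²/8.5 + (69 - 115.7)²/115.7 + (26 - 20.3)²/20.3 + (75 - 38.5)²/38.5
   = 2.382 + 18.850 + 1.600 + 34.604
   = 57.44
p-value < 0.0001

Since p-value < α = 0.1, we reject H₀.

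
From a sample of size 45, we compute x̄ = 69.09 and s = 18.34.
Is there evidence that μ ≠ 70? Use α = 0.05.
One-sample t-test:
H₀: μ = 70
H₁: μ ≠ 70
df = n - 1 = 44
t = (x̄ - μ₀) / (s/√n) = (69.09 - 70) / (18.34/√45) = -0.333
p-value = 0.7408

Since p-value > α = 0.05, we fail to reject H₀.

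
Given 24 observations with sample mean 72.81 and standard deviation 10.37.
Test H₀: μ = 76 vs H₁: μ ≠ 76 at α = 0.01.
One-sample t-test:
H₀: μ = 76
H₁: μ ≠ 76
df = n - 1 = 23
t = (x̄ - μ₀) / (s/√n) = (72.81 - 76) / (10.37/√24) = -1.507
p-value = 0.1454

Since p-value > α = 0.01, we fail to reject H₀.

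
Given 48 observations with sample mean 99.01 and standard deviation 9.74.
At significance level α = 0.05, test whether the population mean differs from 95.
One-sample t-test:
H₀: μ = 95
H₁: μ ≠ 95
df = n - 1 = 47
t = (x̄ - μ₀) / (s/√n) = (99.01 - 95) / (9.74/√48) = 2.852
p-value = 0.0064

Since p-value < α = 0.05, we reject H₀.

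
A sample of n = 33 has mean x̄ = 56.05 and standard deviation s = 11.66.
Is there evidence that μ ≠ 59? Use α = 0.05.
One-sample t-test:
H₀: μ = 59
H₁: μ ≠ 59
df = n - 1 = 32
t = (x̄ - μ₀) / (s/√n) = (56.05 - 59) / (11.66/√33) = -1.453
p-value = 0.1559

Since p-value > α = 0.05, we fail to reject H₀.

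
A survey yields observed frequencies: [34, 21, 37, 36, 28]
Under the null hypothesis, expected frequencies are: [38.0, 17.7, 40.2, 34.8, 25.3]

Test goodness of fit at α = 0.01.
Chi-square goodness of fit test:
H₀: observed counts match expected distribution
H₁: observed counts differ from expected distribution
df = k - 1 = 4
χ² = Σ(O - E)²/E
   = (34 - 38.0)²/38.0 + (21 - 17.7)²/17.7 + (37 - 40.2)²/40.2 + (36 - 34.8)²/34.8 + (28 - 25.3)²/25.3
   = 0.421 + 0.615 + 0.255 + 0.041 + 0.288
   = 1.62
p-value = 0.8051

Since p-value > α = 0.01, we fail to reject H₀.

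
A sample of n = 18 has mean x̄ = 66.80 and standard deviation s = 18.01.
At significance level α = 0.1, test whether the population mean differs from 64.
One-sample t-test:
H₀: μ = 64
H₁: μ ≠ 64
df = n - 1 = 17
t = (x̄ - μ₀) / (s/√n) = (66.80 - 64) / (18.01/√18) = 0.660
p-value = 0.5183

Since p-value > α = 0.1, we fail to reject H₀.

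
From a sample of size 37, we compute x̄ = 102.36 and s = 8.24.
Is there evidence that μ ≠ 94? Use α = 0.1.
One-sample t-test:
H₀: μ = 94
H₁: μ ≠ 94
df = n - 1 = 36
t = (x̄ - μ₀) / (s/√n) = (102.36 - 94) / (8.24/√37) = 6.171
p-value < 0.0001

Since p-value < α = 0.1, we reject H₀.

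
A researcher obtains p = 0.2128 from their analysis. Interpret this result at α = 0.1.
Since p = 0.2128 > α = 0.1, fail to reject H₀.
There is insufficient evidence to reject the null hypothesis; the result is not statistically significant at the 0.1 level.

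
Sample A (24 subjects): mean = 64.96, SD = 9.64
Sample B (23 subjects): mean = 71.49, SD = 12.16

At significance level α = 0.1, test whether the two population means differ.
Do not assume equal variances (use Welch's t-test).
Welch's two-sample t-test:
H₀: μ₁ = μ₂
H₁: μ₁ ≠ μ₂
s₁²/n₁ = 9.64²/24 = 3.8721,  s₂²/n₂ = 12.16²/23 = 6.4289
SE = √(s₁²/n₁ + s₂²/n₂) = √(3.8721 + 6.4289) = 3.2095
df (Welch-Satterthwaite) = (s₁²/n₁ + s₂²/n₂)² / [(s₁²/n₁)²/(n₁-1) + (s₂²/n₂)²/(n₂-1)] ≈ 41.93
t = (x̄₁ - x̄₂) / SE = (64.96 - 71.49) / 3.2095 = -6.53 / 3.2095 = -2.035
p-value = 0.0482

Since p-value < α = 0.1, we reject H₀.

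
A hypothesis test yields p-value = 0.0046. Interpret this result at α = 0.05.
Since p = 0.0046 < α = 0.05, reject H₀.
There is sufficient evidence to reject the null hypothesis; the result is statistically significant at the 0.05 level.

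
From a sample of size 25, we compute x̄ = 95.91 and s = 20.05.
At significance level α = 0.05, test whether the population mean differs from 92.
One-sample t-test:
H₀: μ = 92
H₁: μ ≠ 92
df = n - 1 = 24
t = (x̄ - μ₀) / (s/√n) = (95.91 - 92) / (20.05/√25) = 0.975
p-value = 0.3393

Since p-value > α = 0.05, we fail to reject H₀.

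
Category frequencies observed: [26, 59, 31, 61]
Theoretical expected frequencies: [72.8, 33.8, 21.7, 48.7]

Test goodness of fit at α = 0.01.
Chi-square goodness of fit test:
H₀: observed counts match expected distribution
H₁: observed counts differ from expected distribution
df = k - 1 = 3
χ² = Σ(O - E)²/E
   = (26 - 72.8)²/72.8 + (59 - 33.8)²/33.8 + (31 - 21.7)²/21.7 + (61 - 48.7)²/48.7
   = 30.086 + 18.788 + 3.986 + 3.107
   = 55.97
p-value < 0.0001

Since p-value < α = 0.01, we reject H₀.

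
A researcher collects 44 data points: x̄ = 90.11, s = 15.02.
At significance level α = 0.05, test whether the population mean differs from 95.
One-sample t-test:
H₀: μ = 95
H₁: μ ≠ 95
df = n - 1 = 43
t = (x̄ - μ₀) / (s/√n) = (90.11 - 95) / (15.02/√44) = -2.160
p-value = 0.0364

Since p-value < α = 0.05, we reject H₀.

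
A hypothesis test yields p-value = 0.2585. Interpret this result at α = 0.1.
Since p = 0.2585 > α = 0.1, fail to reject H₀.
There is insufficient evidence to reject the null hypothesis; the result is not statistically significant at the 0.1 level.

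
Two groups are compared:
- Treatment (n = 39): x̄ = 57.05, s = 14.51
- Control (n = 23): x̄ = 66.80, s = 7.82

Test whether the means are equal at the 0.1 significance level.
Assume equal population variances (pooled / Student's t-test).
Student's two-sample t-test (equal variances):
H₀: μ₁ = μ₂
H₁: μ₁ ≠ μ₂
df = n₁ + n₂ - 2 = 60
Pooled variance s_p² = [(n₁-1)s₁² + (n₂-1)s₂²] / (n₁ + n₂ - 2) = [(38)(14.51²) + (22)(7.82²)] / 60 = 155.7646
SE = √(s_p²(1/n₁ + 1/n₂)) = √(155.7646 × (1/39 + 1/23)) = 3.2812
t = (x̄₁ - x̄₂) / SE = (57.05 - 66.80) / 3.2812 = -9.75 / 3.2812 = -2.971
p-value = 0.0043

Since p-value < α = 0.1, we reject H₀.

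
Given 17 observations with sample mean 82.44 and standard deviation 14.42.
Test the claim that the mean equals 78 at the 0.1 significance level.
One-sample t-test:
H₀: μ = 78
H₁: μ ≠ 78
df = n - 1 = 16
t = (x̄ - μ₀) / (s/√n) = (82.44 - 78) / (14.42/√17) = 1.270
p-value = 0.2224

Since p-value > α = 0.1, we fail to reject H₀.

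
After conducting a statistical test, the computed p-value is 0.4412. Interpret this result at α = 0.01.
Since p = 0.4412 > α = 0.01, fail to reject H₀.
There is insufficient evidence to reject the null hypothesis; the result is not statistically significant at the 0.01 level.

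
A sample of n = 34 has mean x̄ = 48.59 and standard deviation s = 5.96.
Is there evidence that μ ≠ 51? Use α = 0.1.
One-sample t-test:
H₀: μ = 51
H₁: μ ≠ 51
df = n - 1 = 33
t = (x̄ - μ₀) / (s/√n) = (48.59 - 51) / (5.96/√34) = -2.358
p-value = 0.0245

Since p-value < α = 0.1, we reject H₀.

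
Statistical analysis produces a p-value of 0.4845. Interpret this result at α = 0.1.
Since p = 0.4845 > α = 0.1, fail to reject H₀.
There is insufficient evidence to reject the null hypothesis; the result is not statistically significant at the 0.1 level.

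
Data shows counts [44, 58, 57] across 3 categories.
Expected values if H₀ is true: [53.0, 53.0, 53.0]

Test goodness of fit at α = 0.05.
Chi-square goodness of fit test:
H₀: observed counts match expected distribution
H₁: observed counts differ from expected distribution
df = k - 1 = 2
χ² = Σ(O - E)²/E
   = (44 - 53.0)²/53.0 + (58 - 53.0)²/53.0 + (57 - 53.0)²/53.0
   = 1.528 + 0.472 + 0.302
   = 2.30
p-value = 0.3163

Since p-value > α = 0.05, we fail to reject H₀.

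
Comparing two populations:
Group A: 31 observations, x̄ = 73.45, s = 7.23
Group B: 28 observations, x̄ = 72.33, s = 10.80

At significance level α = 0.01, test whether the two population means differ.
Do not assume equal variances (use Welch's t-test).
Welch's two-sample t-test:
H₀: μ₁ = μ₂
H₁: μ₁ ≠ μ₂
s₁²/n₁ = 7.23²/31 = 1.6862,  s₂²/n₂ = 10.80²/28 = 4.1657
SE = √(s₁²/n₁ + s₂²/n₂) = √(1.6862 + 4.1657) = 2.4191
df (Welch-Satterthwaite) = (s₁²/n₁ + s₂²/n₂)² / [(s₁²/n₁)²/(n₁-1) + (s₂²/n₂)²/(n₂-1)] ≈ 46.43
t = (x̄₁ - x̄₂) / SE = (73.45 - 72.33) / 2.4191 = 1.12 / 2.4191 = 0.463
p-value = 0.6455

Since p-value > α = 0.01, we fail to reject H₀.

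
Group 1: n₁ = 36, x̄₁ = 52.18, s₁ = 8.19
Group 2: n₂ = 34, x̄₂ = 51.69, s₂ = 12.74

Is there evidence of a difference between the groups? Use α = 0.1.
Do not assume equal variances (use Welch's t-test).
Welch's two-sample t-test:
H₀: μ₁ = μ₂
H₁: μ₁ ≠ μ₂
s₁²/n₁ = 8.19²/36 = 1.8632,  s₂²/n₂ = 12.74²/34 = 4.7738
SE = √(s₁²/n₁ + s₂²/n₂) = √(1.8632 + 4.7738) = 2.5762
df (Welch-Satterthwaite) = (s₁²/n₁ + s₂²/n₂)² / [(s₁²/n₁)²/(n₁-1) + (s₂²/n₂)²/(n₂-1)] ≈ 55.78
t = (x̄₁ - x̄₂) / SE = (52.18 - 51.69) / 2.5762 = 0.49 / 2.5762 = 0.190
p-value = 0.8498

Since p-value > α = 0.1, we fail to reject H₀.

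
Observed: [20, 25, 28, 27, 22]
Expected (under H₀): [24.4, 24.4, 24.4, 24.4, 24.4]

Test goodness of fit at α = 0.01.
Chi-square goodness of fit test:
H₀: observed counts match expected distribution
H₁: observed counts differ from expected distribution
df = k - 1 = 4
χ² = Σ(O - E)²/E
   = (20 - 24.4)²/24.4 + (25 - 24.4)²/24.4 + (28 - 24.4)²/24.4 + (27 - 24.4)²/24.4 + (22 - 24.4)²/24.4
   = 0.793 + 0.015 + 0.531 + 0.277 + 0.236
   = 1.85
p-value = 0.7629

Since p-value > α = 0.01, we fail to reject H₀.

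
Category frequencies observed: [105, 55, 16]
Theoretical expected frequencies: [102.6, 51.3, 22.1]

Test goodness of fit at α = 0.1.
Chi-square goodness of fit test:
H₀: observed counts match expected distribution
H₁: observed counts differ from expected distribution
df = k - 1 = 2
χ² = Σ(O - E)²/E
   = (105 - 102.6)²/102.6 + (55 - 51.3)²/51.3 + (16 - 22.1)²/22.1
   = 0.056 + 0.267 + 1.684
   = 2.01
p-value = 0.3666

Since p-value > α = 0.1, we fail to reject H₀.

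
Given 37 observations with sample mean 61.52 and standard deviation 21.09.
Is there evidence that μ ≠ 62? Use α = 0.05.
One-sample t-test:
H₀: μ = 62
H₁: μ ≠ 62
df = n - 1 = 36
t = (x̄ - μ₀) / (s/√n) = (61.52 - 62) / (21.09/√37) = -0.138
p-value = 0.8907

Since p-value > α = 0.05, we fail to reject H₀.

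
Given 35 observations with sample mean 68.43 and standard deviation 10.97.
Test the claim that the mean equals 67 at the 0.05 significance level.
One-sample t-test:
H₀: μ = 67
H₁: μ ≠ 67
df = n - 1 = 34
t = (x̄ - μ₀) / (s/√n) = (68.43 - 67) / (10.97/√35) = 0.771
p-value = 0.4459

Since p-value > α = 0.05, we fail to reject H₀.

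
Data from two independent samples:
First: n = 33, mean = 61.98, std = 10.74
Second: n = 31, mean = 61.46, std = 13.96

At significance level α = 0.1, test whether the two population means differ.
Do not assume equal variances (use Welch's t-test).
Welch's two-sample t-test:
H₀: μ₁ = μ₂
H₁: μ₁ ≠ μ₂
s₁²/n₁ = 10.74²/33 = 3.4954,  s₂²/n₂ = 13.96²/31 = 6.2865
SE = √(s₁²/n₁ + s₂²/n₂) = √(3.4954 + 6.2865) = 3.1276
df (Welch-Satterthwaite) = (s₁²/n₁ + s₂²/n₂)² / [(s₁²/n₁)²/(n₁-1) + (s₂²/n₂)²/(n₂-1)] ≈ 56.31
t = (x̄₁ - x̄₂) / SE = (61.98 - 61.46) / 3.1276 = 0.52 / 3.1276 = 0.166
p-value = 0.8685

Since p-value > α = 0.1, we fail to reject H₀.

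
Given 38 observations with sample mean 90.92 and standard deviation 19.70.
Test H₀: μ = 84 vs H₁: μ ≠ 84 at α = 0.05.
One-sample t-test:
H₀: μ = 84
H₁: μ ≠ 84
df = n - 1 = 37
t = (x̄ - μ₀) / (s/√n) = (90.92 - 84) / (19.70/√38) = 2.165
p-value = 0.0369

Since p-value < α = 0.05, we reject H₀.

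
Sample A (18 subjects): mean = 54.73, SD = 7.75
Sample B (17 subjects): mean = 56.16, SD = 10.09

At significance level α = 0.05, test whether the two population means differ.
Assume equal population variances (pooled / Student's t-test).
Student's two-sample t-test (equal variances):
H₀: μ₁ = μ₂
H₁: μ₁ ≠ μ₂
df = n₁ + n₂ - 2 = 33
Pooled variance s_p² = [(n₁-1)s₁² + (n₂-1)s₂²] / (n₁ + n₂ - 2) = [(17)(7.75²) + (16)(10.09²)] / 33 = 80.3028
SE = √(s_p²(1/n₁ + 1/n₂)) = √(80.3028 × (1/18 + 1/17)) = 3.0307
t = (x̄₁ - x̄₂) / SE = (54.73 - 56.16) / 3.0307 = -1.43 / 3.0307 = -0.472
p-value = 0.6401

Since p-value > α = 0.05, we fail to reject H₀.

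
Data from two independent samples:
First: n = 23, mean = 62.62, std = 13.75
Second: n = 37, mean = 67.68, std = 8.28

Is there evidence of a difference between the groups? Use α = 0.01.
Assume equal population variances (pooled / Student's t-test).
Student's two-sample t-test (equal variances):
H₀: μ₁ = μ₂
H₁: μ₁ ≠ μ₂
df = n₁ + n₂ - 2 = 58
Pooled variance s_p² = [(n₁-1)s₁² + (n₂-1)s₂²] / (n₁ + n₂ - 2) = [(22)(13.75²) + (36)(8.28²)] / 58 = 114.2669
SE = √(s_p²(1/n₁ + 1/n₂)) = √(114.2669 × (1/23 + 1/37)) = 2.8384
t = (x̄₁ - x̄₂) / SE = (62.62 - 67.68) / 2.8384 = -5.06 / 2.8384 = -1.783
p-value = 0.0799

Since p-value > α = 0.01, we fail to reject H₀.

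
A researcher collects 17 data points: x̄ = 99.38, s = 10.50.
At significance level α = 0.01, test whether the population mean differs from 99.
One-sample t-test:
H₀: μ = 99
H₁: μ ≠ 99
df = n - 1 = 16
t = (x̄ - μ₀) / (s/√n) = (99.38 - 99) / (10.50/√17) = 0.149
p-value = 0.8832

Since p-value > α = 0.01, we fail to reject H₀.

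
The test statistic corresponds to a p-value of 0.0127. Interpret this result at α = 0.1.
Since p = 0.0127 < α = 0.1, reject H₀.
There is sufficient evidence to reject the null hypothesis; the result is statistically significant at the 0.1 level.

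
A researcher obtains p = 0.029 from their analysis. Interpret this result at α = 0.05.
Since p = 0.029 < α = 0.05, reject H₀.
There is sufficient evidence to reject the null hypothesis; the result is statistically significant at the 0.05 level.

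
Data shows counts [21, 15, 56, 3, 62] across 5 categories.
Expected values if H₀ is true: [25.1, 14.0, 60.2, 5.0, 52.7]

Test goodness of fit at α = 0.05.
Chi-square goodness of fit test:
H₀: observed counts match expected distribution
H₁: observed counts differ from expected distribution
df = k - 1 = 4
χ² = Σ(O - E)²/E
   = (21 - 25.1)²/25.1 + (15 - 14.0)²/14.0 + (56 - 60.2)²/60.2 + (3 - 5.0)²/5.0 + (62 - 52.7)²/52.7
   = 0.670 + 0.071 + 0.293 + 0.800 + 1.641
   = 3.48
p-value = 0.4816

Since p-value > α = 0.05, we fail to reject H₀.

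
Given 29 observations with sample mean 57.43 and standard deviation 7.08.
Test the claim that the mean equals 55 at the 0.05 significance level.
One-sample t-test:
H₀: μ = 55
H₁: μ ≠ 55
df = n - 1 = 28
t = (x̄ - μ₀) / (s/√n) = (57.43 - 55) / (7.08/√29) = 1.848
p-value = 0.0751

Since p-value > α = 0.05, we fail to reject H₀.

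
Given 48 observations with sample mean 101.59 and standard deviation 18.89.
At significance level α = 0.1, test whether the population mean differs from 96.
One-sample t-test:
H₀: μ = 96
H₁: μ ≠ 96
df = n - 1 = 47
t = (x̄ - μ₀) / (s/√n) = (101.59 - 96) / (18.89/√48) = 2.050
p-value = 0.0459

Since p-value < α = 0.1, we reject H₀.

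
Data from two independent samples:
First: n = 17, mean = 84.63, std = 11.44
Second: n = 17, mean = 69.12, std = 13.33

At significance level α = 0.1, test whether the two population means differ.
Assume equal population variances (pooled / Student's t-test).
Student's two-sample t-test (equal variances):
H₀: μ₁ = μ₂
H₁: μ₁ ≠ μ₂
df = n₁ + n₂ - 2 = 32
Pooled variance s_p² = [(n₁-1)s₁² + (n₂-1)s₂²] / (n₁ + n₂ - 2) = [(16)(11.44²) + (16)(13.33²)] / 32 = 154.2812
SE = √(s_p²(1/n₁ + 1/n₂)) = √(154.2812 × (1/17 + 1/17)) = 4.2604
t = (x̄₁ - x̄₂) / SE = (84.63 - 69.12) / 4.2604 = 15.51 / 4.2604 = 3.641
p-value = 0.0010

Since p-value < α = 0.1, we reject H₀.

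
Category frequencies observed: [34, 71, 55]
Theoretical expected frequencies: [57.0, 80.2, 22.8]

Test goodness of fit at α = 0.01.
Chi-square goodness of fit test:
H₀: observed counts match expected distribution
H₁: observed counts differ from expected distribution
df = k - 1 = 2
χ² = Σ(O - E)²/E
   = (34 - 57.0)²/57.0 + (71 - 80.2)²/80.2 + (55 - 22.8)²/22.8
   = 9.281 + 1.055 + 45.475
   = 55.81
p-value < 0.0001

Since p-value < α = 0.01, we reject H₀.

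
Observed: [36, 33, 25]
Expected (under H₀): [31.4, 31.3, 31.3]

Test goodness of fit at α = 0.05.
Chi-square goodness of fit test:
H₀: observed counts match expected distribution
H₁: observed counts differ from expected distribution
df = k - 1 = 2
χ² = Σ(O - E)²/E
   = (36 - 31.4)²/31.4 + (33 - 31.3)²/31.3 + (25 - 31.3)²/31.3
   = 0.674 + 0.092 + 1.268
   = 2.03
p-value = 0.3616

Since p-value > α = 0.05, we fail to reject H₀.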